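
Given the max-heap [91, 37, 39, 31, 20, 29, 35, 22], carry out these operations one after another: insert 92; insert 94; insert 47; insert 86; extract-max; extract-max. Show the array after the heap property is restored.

[91, 47, 86, 37, 29, 39, 35, 22, 31, 20]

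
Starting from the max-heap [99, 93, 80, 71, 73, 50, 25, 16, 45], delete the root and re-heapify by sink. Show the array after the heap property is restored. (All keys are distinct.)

[93, 73, 80, 71, 45, 50, 25, 16]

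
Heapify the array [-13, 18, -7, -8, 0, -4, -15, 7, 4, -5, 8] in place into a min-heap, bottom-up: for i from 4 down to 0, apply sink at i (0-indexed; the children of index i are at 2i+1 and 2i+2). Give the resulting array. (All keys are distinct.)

sift down from index 4:
  0 vs smaller child -5 at index 9, swap → [-13, 18, -7, -8, -5, -4, -15, 7, 4, 0, 8]
sift down from index 3: already satisfies heap property
sift down from index 2:
  -7 vs smaller child -15 at index 6, swap → [-13, 18, -15, -8, -5, -4, -7, 7, 4, 0, 8]
sift down from index 1:
  18 vs smaller child -8 at index 3, swap → [-13, -8, -15, 18, -5, -4, -7, 7, 4, 0, 8]
  18 vs smaller child 4 at index 8, swap → [-13, -8, -15, 4, -5, -4, -7, 7, 18, 0, 8]
sift down from index 0:
  -13 vs smaller child -15 at index 2, swap → [-15, -8, -13, 4, -5, -4, -7, 7, 18, 0, 8]

[-15, -8, -13, 4, -5, -4, -7, 7, 18, 0, 8]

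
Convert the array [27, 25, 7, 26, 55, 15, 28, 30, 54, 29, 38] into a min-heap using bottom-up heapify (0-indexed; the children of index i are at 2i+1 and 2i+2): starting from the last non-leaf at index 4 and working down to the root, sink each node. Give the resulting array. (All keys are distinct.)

[7, 25, 15, 26, 29, 27, 28, 30, 54, 55, 38]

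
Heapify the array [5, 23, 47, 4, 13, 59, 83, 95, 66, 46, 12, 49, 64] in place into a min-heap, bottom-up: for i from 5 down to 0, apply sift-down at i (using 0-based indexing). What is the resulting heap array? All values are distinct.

sift down from index 5:
  59 vs smaller child 49 at index 11, swap → [5, 23, 47, 4, 13, 49, 83, 95, 66, 46, 12, 59, 64]
sift down from index 4:
  13 vs smaller child 12 at index 10, swap → [5, 23, 47, 4, 12, 49, 83, 95, 66, 46, 13, 59, 64]
sift down from index 3: already satisfies heap property
sift down from index 2: already satisfies heap property
sift down from index 1:
  23 vs smaller child 4 at index 3, swap → [5, 4, 47, 23, 12, 49, 83, 95, 66, 46, 13, 59, 64]
sift down from index 0:
  5 vs smaller child 4 at index 1, swap → [4, 5, 47, 23, 12, 49, 83, 95, 66, 46, 13, 59, 64]

[4, 5, 47, 23, 12, 49, 83, 95, 66, 46, 13, 59, 64]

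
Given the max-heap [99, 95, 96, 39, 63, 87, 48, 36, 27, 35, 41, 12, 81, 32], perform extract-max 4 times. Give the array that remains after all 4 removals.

extract-max #1 returns 99:
  remove root 99; move last element 32 to root → [32, 95, 96, 39, 63, 87, 48, 36, 27, 35, 41, 12, 81]
  32 vs larger child 96 at index 2, swap → [96, 95, 32, 39, 63, 87, 48, 36, 27, 35, 41, 12, 81]
  32 vs larger child 87 at index 5, swap → [96, 95, 87, 39, 63, 32, 48, 36, 27, 35, 41, 12, 81]
  32 vs larger child 81 at index 12, swap → [96, 95, 87, 39, 63, 81, 48, 36, 27, 35, 41, 12, 32]
extract-max #2 returns 96:
  remove root 96; move last element 32 to root → [32, 95, 87, 39, 63, 81, 48, 36, 27, 35, 41, 12]
  32 vs larger child 95 at index 1, swap → [95, 32, 87, 39, 63, 81, 48, 36, 27, 35, 41, 12]
  32 vs larger child 63 at index 4, swap → [95, 63, 87, 39, 32, 81, 48, 36, 27, 35, 41, 12]
  32 vs larger child 41 at index 10, swap → [95, 63, 87, 39, 41, 81, 48, 36, 27, 35, 32, 12]
extract-max #3 returns 95:
  remove root 95; move last element 12 to root → [12, 63, 87, 39, 41, 81, 48, 36, 27, 35, 32]
  12 vs larger child 87 at index 2, swap → [87, 63, 12, 39, 41, 81, 48, 36, 27, 35, 32]
  12 vs larger child 81 at index 5, swap → [87, 63, 81, 39, 41, 12, 48, 36, 27, 35, 32]
extract-max #4 returns 87:
  remove root 87; move last element 32 to root → [32, 63, 81, 39, 41, 12, 48, 36, 27, 35]
  32 vs larger child 81 at index 2, swap → [81, 63, 32, 39, 41, 12, 48, 36, 27, 35]
  32 vs larger child 48 at index 6, swap → [81, 63, 48, 39, 41, 12, 32, 36, 27, 35]

[81, 63, 48, 39, 41, 12, 32, 36, 27, 35]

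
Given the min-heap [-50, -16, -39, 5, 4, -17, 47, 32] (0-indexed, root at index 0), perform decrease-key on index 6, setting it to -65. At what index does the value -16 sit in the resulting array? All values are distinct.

1

set index 6 from 47 to -65 → [-50, -16, -39, 5, 4, -17, -65, 32]
-65 < parent -39 at index 2, swap → [-50, -16, -65, 5, 4, -17, -39, 32]
-65 < parent -50 at index 0, swap → [-65, -16, -50, 5, 4, -17, -39, 32]
resulting array: [-65, -16, -50, 5, 4, -17, -39, 32]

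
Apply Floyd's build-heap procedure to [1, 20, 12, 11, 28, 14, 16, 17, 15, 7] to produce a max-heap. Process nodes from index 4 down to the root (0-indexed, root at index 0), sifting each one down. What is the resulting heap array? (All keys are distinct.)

sift down from index 4: already satisfies heap property
sift down from index 3:
  11 vs larger child 17 at index 7, swap → [1, 20, 12, 17, 28, 14, 16, 11, 15, 7]
sift down from index 2:
  12 vs larger child 16 at index 6, swap → [1, 20, 16, 17, 28, 14, 12, 11, 15, 7]
sift down from index 1:
  20 vs larger child 28 at index 4, swap → [1, 28, 16, 17, 20, 14, 12, 11, 15, 7]
sift down from index 0:
  1 vs larger child 28 at index 1, swap → [28, 1, 16, 17, 20, 14, 12, 11, 15, 7]
  1 vs larger child 20 at index 4, swap → [28, 20, 16, 17, 1, 14, 12, 11, 15, 7]
  1 vs only child 7 at index 9, swap → [28, 20, 16, 17, 7, 14, 12, 11, 15, 1]

[28, 20, 16, 17, 7, 14, 12, 11, 15, 1]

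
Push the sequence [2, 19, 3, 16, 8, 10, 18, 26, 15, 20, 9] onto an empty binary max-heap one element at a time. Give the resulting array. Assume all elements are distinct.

Insert 2:
  append 2 at index 0 → [2] (no swap needed)
Insert 19:
  append 19 at index 1 → [2, 19]
  19 > parent 2 at index 0, swap → [19, 2]
Insert 3:
  append 3 at index 2 → [19, 2, 3] (no swap needed)
Insert 16:
  append 16 at index 3 → [19, 2, 3, 16]
  16 > parent 2 at index 1, swap → [19, 16, 3, 2]
Insert 8:
  append 8 at index 4 → [19, 16, 3, 2, 8] (no swap needed)
Insert 10:
  append 10 at index 5 → [19, 16, 3, 2, 8, 10]
  10 > parent 3 at index 2, swap → [19, 16, 10, 2, 8, 3]
Insert 18:
  append 18 at index 6 → [19, 16, 10, 2, 8, 3, 18]
  18 > parent 10 at index 2, swap → [19, 16, 18, 2, 8, 3, 10]
Insert 26:
  append 26 at index 7 → [19, 16, 18, 2, 8, 3, 10, 26]
  26 > parent 2 at index 3, swap → [19, 16, 18, 26, 8, 3, 10, 2]
  26 > parent 16 at index 1, swap → [19, 26, 18, 16, 8, 3, 10, 2]
  26 > parent 19 at index 0, swap → [26, 19, 18, 16, 8, 3, 10, 2]
Insert 15:
  append 15 at index 8 → [26, 19, 18, 16, 8, 3, 10, 2, 15] (no swap needed)
Insert 20:
  append 20 at index 9 → [26, 19, 18, 16, 8, 3, 10, 2, 15, 20]
  20 > parent 8 at index 4, swap → [26, 19, 18, 16, 20, 3, 10, 2, 15, 8]
  20 > parent 19 at index 1, swap → [26, 20, 18, 16, 19, 3, 10, 2, 15, 8]
Insert 9:
  append 9 at index 10 → [26, 20, 18, 16, 19, 3, 10, 2, 15, 8, 9] (no swap needed)

[26, 20, 18, 16, 19, 3, 10, 2, 15, 8, 9]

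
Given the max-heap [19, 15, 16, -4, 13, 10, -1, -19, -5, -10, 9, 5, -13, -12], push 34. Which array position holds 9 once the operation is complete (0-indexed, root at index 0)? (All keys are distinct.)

10

append 34 at index 14 → [19, 15, 16, -4, 13, 10, -1, -19, -5, -10, 9, 5, -13, -12, 34]
34 > parent -1 at index 6, swap → [19, 15, 16, -4, 13, 10, 34, -19, -5, -10, 9, 5, -13, -12, -1]
34 > parent 16 at index 2, swap → [19, 15, 34, -4, 13, 10, 16, -19, -5, -10, 9, 5, -13, -12, -1]
34 > parent 19 at index 0, swap → [34, 15, 19, -4, 13, 10, 16, -19, -5, -10, 9, 5, -13, -12, -1]
resulting array: [34, 15, 19, -4, 13, 10, 16, -19, -5, -10, 9, 5, -13, -12, -1]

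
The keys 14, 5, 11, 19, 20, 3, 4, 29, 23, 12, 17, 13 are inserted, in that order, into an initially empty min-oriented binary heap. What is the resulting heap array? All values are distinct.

[3, 12, 4, 19, 14, 11, 5, 29, 23, 20, 17, 13]

Insert 14:
  append 14 at index 0 → [14] (no swap needed)
Insert 5:
  append 5 at index 1 → [14, 5]
  5 < parent 14 at index 0, swap → [5, 14]
Insert 11:
  append 11 at index 2 → [5, 14, 11] (no swap needed)
Insert 19:
  append 19 at index 3 → [5, 14, 11, 19] (no swap needed)
Insert 20:
  append 20 at index 4 → [5, 14, 11, 19, 20] (no swap needed)
Insert 3:
  append 3 at index 5 → [5, 14, 11, 19, 20, 3]
  3 < parent 11 at index 2, swap → [5, 14, 3, 19, 20, 11]
  3 < parent 5 at index 0, swap → [3, 14, 5, 19, 20, 11]
Insert 4:
  append 4 at index 6 → [3, 14, 5, 19, 20, 11, 4]
  4 < parent 5 at index 2, swap → [3, 14, 4, 19, 20, 11, 5]
Insert 29:
  append 29 at index 7 → [3, 14, 4, 19, 20, 11, 5, 29] (no swap needed)
Insert 23:
  append 23 at index 8 → [3, 14, 4, 19, 20, 11, 5, 29, 23] (no swap needed)
Insert 12:
  append 12 at index 9 → [3, 14, 4, 19, 20, 11, 5, 29, 23, 12]
  12 < parent 20 at index 4, swap → [3, 14, 4, 19, 12, 11, 5, 29, 23, 20]
  12 < parent 14 at index 1, swap → [3, 12, 4, 19, 14, 11, 5, 29, 23, 20]
Insert 17:
  append 17 at index 10 → [3, 12, 4, 19, 14, 11, 5, 29, 23, 20, 17] (no swap needed)
Insert 13:
  append 13 at index 11 → [3, 12, 4, 19, 14, 11, 5, 29, 23, 20, 17, 13] (no swap needed)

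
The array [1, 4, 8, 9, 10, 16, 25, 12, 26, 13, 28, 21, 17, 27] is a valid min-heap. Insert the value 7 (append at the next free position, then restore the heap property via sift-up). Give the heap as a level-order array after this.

[1, 4, 7, 9, 10, 16, 8, 12, 26, 13, 28, 21, 17, 27, 25]

append 7 at index 14 → [1, 4, 8, 9, 10, 16, 25, 12, 26, 13, 28, 21, 17, 27, 7]
7 < parent 25 at index 6, swap → [1, 4, 8, 9, 10, 16, 7, 12, 26, 13, 28, 21, 17, 27, 25]
7 < parent 8 at index 2, swap → [1, 4, 7, 9, 10, 16, 8, 12, 26, 13, 28, 21, 17, 27, 25]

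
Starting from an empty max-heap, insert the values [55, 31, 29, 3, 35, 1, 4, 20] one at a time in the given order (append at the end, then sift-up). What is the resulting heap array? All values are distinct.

[55, 35, 29, 20, 31, 1, 4, 3]

Insert 55:
  append 55 at index 0 → [55] (no swap needed)
Insert 31:
  append 31 at index 1 → [55, 31] (no swap needed)
Insert 29:
  append 29 at index 2 → [55, 31, 29] (no swap needed)
Insert 3:
  append 3 at index 3 → [55, 31, 29, 3] (no swap needed)
Insert 35:
  append 35 at index 4 → [55, 31, 29, 3, 35]
  35 > parent 31 at index 1, swap → [55, 35, 29, 3, 31]
Insert 1:
  append 1 at index 5 → [55, 35, 29, 3, 31, 1] (no swap needed)
Insert 4:
  append 4 at index 6 → [55, 35, 29, 3, 31, 1, 4] (no swap needed)
Insert 20:
  append 20 at index 7 → [55, 35, 29, 3, 31, 1, 4, 20]
  20 > parent 3 at index 3, swap → [55, 35, 29, 20, 31, 1, 4, 3]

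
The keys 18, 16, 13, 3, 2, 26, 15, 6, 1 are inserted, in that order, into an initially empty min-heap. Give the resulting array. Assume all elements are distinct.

Insert 18:
  append 18 at index 0 → [18] (no swap needed)
Insert 16:
  append 16 at index 1 → [18, 16]
  16 < parent 18 at index 0, swap → [16, 18]
Insert 13:
  append 13 at index 2 → [16, 18, 13]
  13 < parent 16 at index 0, swap → [13, 18, 16]
Insert 3:
  append 3 at index 3 → [13, 18, 16, 3]
  3 < parent 18 at index 1, swap → [13, 3, 16, 18]
  3 < parent 13 at index 0, swap → [3, 13, 16, 18]
Insert 2:
  append 2 at index 4 → [3, 13, 16, 18, 2]
  2 < parent 13 at index 1, swap → [3, 2, 16, 18, 13]
  2 < parent 3 at index 0, swap → [2, 3, 16, 18, 13]
Insert 26:
  append 26 at index 5 → [2, 3, 16, 18, 13, 26] (no swap needed)
Insert 15:
  append 15 at index 6 → [2, 3, 16, 18, 13, 26, 15]
  15 < parent 16 at index 2, swap → [2, 3, 15, 18, 13, 26, 16]
Insert 6:
  append 6 at index 7 → [2, 3, 15, 18, 13, 26, 16, 6]
  6 < parent 18 at index 3, swap → [2, 3, 15, 6, 13, 26, 16, 18]
Insert 1:
  append 1 at index 8 → [2, 3, 15, 6, 13, 26, 16, 18, 1]
  1 < parent 6 at index 3, swap → [2, 3, 15, 1, 13, 26, 16, 18, 6]
  1 < parent 3 at index 1, swap → [2, 1, 15, 3, 13, 26, 16, 18, 6]
  1 < parent 2 at index 0, swap → [1, 2, 15, 3, 13, 26, 16, 18, 6]

[1, 2, 15, 3, 13, 26, 16, 18, 6]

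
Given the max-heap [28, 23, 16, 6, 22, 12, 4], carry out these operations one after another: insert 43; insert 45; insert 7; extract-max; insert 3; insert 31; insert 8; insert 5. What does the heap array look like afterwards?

insert 43:
  append 43 at index 7 → [28, 23, 16, 6, 22, 12, 4, 43]
  43 > parent 6 at index 3, swap → [28, 23, 16, 43, 22, 12, 4, 6]
  43 > parent 23 at index 1, swap → [28, 43, 16, 23, 22, 12, 4, 6]
  43 > parent 28 at index 0, swap → [43, 28, 16, 23, 22, 12, 4, 6]
insert 45:
  append 45 at index 8 → [43, 28, 16, 23, 22, 12, 4, 6, 45]
  45 > parent 23 at index 3, swap → [43, 28, 16, 45, 22, 12, 4, 6, 23]
  45 > parent 28 at index 1, swap → [43, 45, 16, 28, 22, 12, 4, 6, 23]
  45 > parent 43 at index 0, swap → [45, 43, 16, 28, 22, 12, 4, 6, 23]
insert 7:
  append 7 at index 9 → [45, 43, 16, 28, 22, 12, 4, 6, 23, 7] (no swap needed)
extract-max → returns 45:
  remove root 45; move last element 7 to root → [7, 43, 16, 28, 22, 12, 4, 6, 23]
  7 vs larger child 43 at index 1, swap → [43, 7, 16, 28, 22, 12, 4, 6, 23]
  7 vs larger child 28 at index 3, swap → [43, 28, 16, 7, 22, 12, 4, 6, 23]
  7 vs larger child 23 at index 8, swap → [43, 28, 16, 23, 22, 12, 4, 6, 7]
insert 3:
  append 3 at index 9 → [43, 28, 16, 23, 22, 12, 4, 6, 7, 3] (no swap needed)
insert 31:
  append 31 at index 10 → [43, 28, 16, 23, 22, 12, 4, 6, 7, 3, 31]
  31 > parent 22 at index 4, swap → [43, 28, 16, 23, 31, 12, 4, 6, 7, 3, 22]
  31 > parent 28 at index 1, swap → [43, 31, 16, 23, 28, 12, 4, 6, 7, 3, 22]
insert 8:
  append 8 at index 11 → [43, 31, 16, 23, 28, 12, 4, 6, 7, 3, 22, 8] (no swap needed)
insert 5:
  append 5 at index 12 → [43, 31, 16, 23, 28, 12, 4, 6, 7, 3, 22, 8, 5] (no swap needed)

[43, 31, 16, 23, 28, 12, 4, 6, 7, 3, 22, 8, 5]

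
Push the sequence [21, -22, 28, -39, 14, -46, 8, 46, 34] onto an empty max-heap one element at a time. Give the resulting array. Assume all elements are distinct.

Insert 21:
  append 21 at index 0 → [21] (no swap needed)
Insert -22:
  append -22 at index 1 → [21, -22] (no swap needed)
Insert 28:
  append 28 at index 2 → [21, -22, 28]
  28 > parent 21 at index 0, swap → [28, -22, 21]
Insert -39:
  append -39 at index 3 → [28, -22, 21, -39] (no swap needed)
Insert 14:
  append 14 at index 4 → [28, -22, 21, -39, 14]
  14 > parent -22 at index 1, swap → [28, 14, 21, -39, -22]
Insert -46:
  append -46 at index 5 → [28, 14, 21, -39, -22, -46] (no swap needed)
Insert 8:
  append 8 at index 6 → [28, 14, 21, -39, -22, -46, 8] (no swap needed)
Insert 46:
  append 46 at index 7 → [28, 14, 21, -39, -22, -46, 8, 46]
  46 > parent -39 at index 3, swap → [28, 14, 21, 46, -22, -46, 8, -39]
  46 > parent 14 at index 1, swap → [28, 46, 21, 14, -22, -46, 8, -39]
  46 > parent 28 at index 0, swap → [46, 28, 21, 14, -22, -46, 8, -39]
Insert 34:
  append 34 at index 8 → [46, 28, 21, 14, -22, -46, 8, -39, 34]
  34 > parent 14 at index 3, swap → [46, 28, 21, 34, -22, -46, 8, -39, 14]
  34 > parent 28 at index 1, swap → [46, 34, 21, 28, -22, -46, 8, -39, 14]

[46, 34, 21, 28, -22, -46, 8, -39, 14]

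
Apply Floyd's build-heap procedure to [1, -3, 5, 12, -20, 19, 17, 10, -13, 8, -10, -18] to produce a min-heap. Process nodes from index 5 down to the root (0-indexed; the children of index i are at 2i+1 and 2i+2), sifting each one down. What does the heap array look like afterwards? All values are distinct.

sift down from index 5:
  19 vs only child -18 at index 11, swap → [1, -3, 5, 12, -20, -18, 17, 10, -13, 8, -10, 19]
sift down from index 4: already satisfies heap property
sift down from index 3:
  12 vs smaller child -13 at index 8, swap → [1, -3, 5, -13, -20, -18, 17, 10, 12, 8, -10, 19]
sift down from index 2:
  5 vs smaller child -18 at index 5, swap → [1, -3, -18, -13, -20, 5, 17, 10, 12, 8, -10, 19]
sift down from index 1:
  -3 vs smaller child -20 at index 4, swap → [1, -20, -18, -13, -3, 5, 17, 10, 12, 8, -10, 19]
  -3 vs smaller child -10 at index 10, swap → [1, -20, -18, -13, -10, 5, 17, 10, 12, 8, -3, 19]
sift down from index 0:
  1 vs smaller child -20 at index 1, swap → [-20, 1, -18, -13, -10, 5, 17, 10, 12, 8, -3, 19]
  1 vs smaller child -13 at index 3, swap → [-20, -13, -18, 1, -10, 5, 17, 10, 12, 8, -3, 19]

[-20, -13, -18, 1, -10, 5, 17, 10, 12, 8, -3, 19]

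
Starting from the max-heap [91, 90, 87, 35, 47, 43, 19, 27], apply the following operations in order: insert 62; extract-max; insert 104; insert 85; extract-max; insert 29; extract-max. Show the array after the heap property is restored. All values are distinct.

[87, 85, 43, 62, 47, 29, 19, 27, 35]

insert 62:
  append 62 at index 8 → [91, 90, 87, 35, 47, 43, 19, 27, 62]
  62 > parent 35 at index 3, swap → [91, 90, 87, 62, 47, 43, 19, 27, 35]
extract-max → returns 91:
  remove root 91; move last element 35 to root → [35, 90, 87, 62, 47, 43, 19, 27]
  35 vs larger child 90 at index 1, swap → [90, 35, 87, 62, 47, 43, 19, 27]
  35 vs larger child 62 at index 3, swap → [90, 62, 87, 35, 47, 43, 19, 27]
insert 104:
  append 104 at index 8 → [90, 62, 87, 35, 47, 43, 19, 27, 104]
  104 > parent 35 at index 3, swap → [90, 62, 87, 104, 47, 43, 19, 27, 35]
  104 > parent 62 at index 1, swap → [90, 104, 87, 62, 47, 43, 19, 27, 35]
  104 > parent 90 at index 0, swap → [104, 90, 87, 62, 47, 43, 19, 27, 35]
insert 85:
  append 85 at index 9 → [104, 90, 87, 62, 47, 43, 19, 27, 35, 85]
  85 > parent 47 at index 4, swap → [104, 90, 87, 62, 85, 43, 19, 27, 35, 47]
extract-max → returns 104:
  remove root 104; move last element 47 to root → [47, 90, 87, 62, 85, 43, 19, 27, 35]
  47 vs larger child 90 at index 1, swap → [90, 47, 87, 62, 85, 43, 19, 27, 35]
  47 vs larger child 85 at index 4, swap → [90, 85, 87, 62, 47, 43, 19, 27, 35]
insert 29:
  append 29 at index 9 → [90, 85, 87, 62, 47, 43, 19, 27, 35, 29] (no swap needed)
extract-max → returns 90:
  remove root 90; move last element 29 to root → [29, 85, 87, 62, 47, 43, 19, 27, 35]
  29 vs larger child 87 at index 2, swap → [87, 85, 29, 62, 47, 43, 19, 27, 35]
  29 vs larger child 43 at index 5, swap → [87, 85, 43, 62, 47, 29, 19, 27, 35]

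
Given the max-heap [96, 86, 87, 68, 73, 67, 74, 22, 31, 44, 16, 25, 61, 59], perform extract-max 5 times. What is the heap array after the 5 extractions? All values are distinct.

extract-max #1 returns 96:
  remove root 96; move last element 59 to root → [59, 86, 87, 68, 73, 67, 74, 22, 31, 44, 16, 25, 61]
  59 vs larger child 87 at index 2, swap → [87, 86, 59, 68, 73, 67, 74, 22, 31, 44, 16, 25, 61]
  59 vs larger child 74 at index 6, swap → [87, 86, 74, 68, 73, 67, 59, 22, 31, 44, 16, 25, 61]
extract-max #2 returns 87:
  remove root 87; move last element 61 to root → [61, 86, 74, 68, 73, 67, 59, 22, 31, 44, 16, 25]
  61 vs larger child 86 at index 1, swap → [86, 61, 74, 68, 73, 67, 59, 22, 31, 44, 16, 25]
  61 vs larger child 73 at index 4, swap → [86, 73, 74, 68, 61, 67, 59, 22, 31, 44, 16, 25]
extract-max #3 returns 86:
  remove root 86; move last element 25 to root → [25, 73, 74, 68, 61, 67, 59, 22, 31, 44, 16]
  25 vs larger child 74 at index 2, swap → [74, 73, 25, 68, 61, 67, 59, 22, 31, 44, 16]
  25 vs larger child 67 at index 5, swap → [74, 73, 67, 68, 61, 25, 59, 22, 31, 44, 16]
extract-max #4 returns 74:
  remove root 74; move last element 16 to root → [16, 73, 67, 68, 61, 25, 59, 22, 31, 44]
  16 vs larger child 73 at index 1, swap → [73, 16, 67, 68, 61, 25, 59, 22, 31, 44]
  16 vs larger child 68 at index 3, swap → [73, 68, 67, 16, 61, 25, 59, 22, 31, 44]
  16 vs larger child 31 at index 8, swap → [73, 68, 67, 31, 61, 25, 59, 22, 16, 44]
extract-max #5 returns 73:
  remove root 73; move last element 44 to root → [44, 68, 67, 31, 61, 25, 59, 22, 16]
  44 vs larger child 68 at index 1, swap → [68, 44, 67, 31, 61, 25, 59, 22, 16]
  44 vs larger child 61 at index 4, swap → [68, 61, 67, 31, 44, 25, 59, 22, 16]

[68, 61, 67, 31, 44, 25, 59, 22, 16]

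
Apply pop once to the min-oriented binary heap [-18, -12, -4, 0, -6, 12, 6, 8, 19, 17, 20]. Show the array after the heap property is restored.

[-12, -6, -4, 0, 17, 12, 6, 8, 19, 20]

remove root -18; move last element 20 to root → [20, -12, -4, 0, -6, 12, 6, 8, 19, 17]
20 vs smaller child -12 at index 1, swap → [-12, 20, -4, 0, -6, 12, 6, 8, 19, 17]
20 vs smaller child -6 at index 4, swap → [-12, -6, -4, 0, 20, 12, 6, 8, 19, 17]
20 vs only child 17 at index 9, swap → [-12, -6, -4, 0, 17, 12, 6, 8, 19, 20]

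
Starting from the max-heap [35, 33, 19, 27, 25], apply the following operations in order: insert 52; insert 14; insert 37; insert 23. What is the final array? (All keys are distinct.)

insert 52:
  append 52 at index 5 → [35, 33, 19, 27, 25, 52]
  52 > parent 19 at index 2, swap → [35, 33, 52, 27, 25, 19]
  52 > parent 35 at index 0, swap → [52, 33, 35, 27, 25, 19]
insert 14:
  append 14 at index 6 → [52, 33, 35, 27, 25, 19, 14] (no swap needed)
insert 37:
  append 37 at index 7 → [52, 33, 35, 27, 25, 19, 14, 37]
  37 > parent 27 at index 3, swap → [52, 33, 35, 37, 25, 19, 14, 27]
  37 > parent 33 at index 1, swap → [52, 37, 35, 33, 25, 19, 14, 27]
insert 23:
  append 23 at index 8 → [52, 37, 35, 33, 25, 19, 14, 27, 23] (no swap needed)

[52, 37, 35, 33, 25, 19, 14, 27, 23]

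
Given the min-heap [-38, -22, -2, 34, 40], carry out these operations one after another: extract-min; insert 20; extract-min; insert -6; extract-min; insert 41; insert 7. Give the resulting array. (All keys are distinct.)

[-2, 20, 7, 40, 41, 34]

extract-min → returns -38:
  remove root -38; move last element 40 to root → [40, -22, -2, 34]
  40 vs smaller child -22 at index 1, swap → [-22, 40, -2, 34]
  40 vs only child 34 at index 3, swap → [-22, 34, -2, 40]
insert 20:
  append 20 at index 4 → [-22, 34, -2, 40, 20]
  20 < parent 34 at index 1, swap → [-22, 20, -2, 40, 34]
extract-min → returns -22:
  remove root -22; move last element 34 to root → [34, 20, -2, 40]
  34 vs smaller child -2 at index 2, swap → [-2, 20, 34, 40]
insert -6:
  append -6 at index 4 → [-2, 20, 34, 40, -6]
  -6 < parent 20 at index 1, swap → [-2, -6, 34, 40, 20]
  -6 < parent -2 at index 0, swap → [-6, -2, 34, 40, 20]
extract-min → returns -6:
  remove root -6; move last element 20 to root → [20, -2, 34, 40]
  20 vs smaller child -2 at index 1, swap → [-2, 20, 34, 40]
insert 41:
  append 41 at index 4 → [-2, 20, 34, 40, 41] (no swap needed)
insert 7:
  append 7 at index 5 → [-2, 20, 34, 40, 41, 7]
  7 < parent 34 at index 2, swap → [-2, 20, 7, 40, 41, 34]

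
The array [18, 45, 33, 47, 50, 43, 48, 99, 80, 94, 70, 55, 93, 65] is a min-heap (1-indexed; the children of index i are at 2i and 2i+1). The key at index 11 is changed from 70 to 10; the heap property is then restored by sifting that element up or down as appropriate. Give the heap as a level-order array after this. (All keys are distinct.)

[10, 18, 33, 47, 45, 43, 48, 99, 80, 94, 50, 55, 93, 65]

set index 11 from 70 to 10 → [18, 45, 33, 47, 50, 43, 48, 99, 80, 94, 10, 55, 93, 65]
10 < parent 50 at index 5, swap → [18, 45, 33, 47, 10, 43, 48, 99, 80, 94, 50, 55, 93, 65]
10 < parent 45 at index 2, swap → [18, 10, 33, 47, 45, 43, 48, 99, 80, 94, 50, 55, 93, 65]
10 < parent 18 at index 1, swap → [10, 18, 33, 47, 45, 43, 48, 99, 80, 94, 50, 55, 93, 65]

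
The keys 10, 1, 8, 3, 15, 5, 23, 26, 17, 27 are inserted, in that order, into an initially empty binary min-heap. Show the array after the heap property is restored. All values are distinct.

[1, 3, 5, 10, 15, 8, 23, 26, 17, 27]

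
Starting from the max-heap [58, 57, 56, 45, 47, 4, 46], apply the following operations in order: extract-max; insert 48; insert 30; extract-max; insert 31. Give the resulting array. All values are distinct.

[56, 47, 48, 45, 46, 4, 30, 31]

extract-max → returns 58:
  remove root 58; move last element 46 to root → [46, 57, 56, 45, 47, 4]
  46 vs larger child 57 at index 1, swap → [57, 46, 56, 45, 47, 4]
  46 vs larger child 47 at index 4, swap → [57, 47, 56, 45, 46, 4]
insert 48:
  append 48 at index 6 → [57, 47, 56, 45, 46, 4, 48] (no swap needed)
insert 30:
  append 30 at index 7 → [57, 47, 56, 45, 46, 4, 48, 30] (no swap needed)
extract-max → returns 57:
  remove root 57; move last element 30 to root → [30, 47, 56, 45, 46, 4, 48]
  30 vs larger child 56 at index 2, swap → [56, 47, 30, 45, 46, 4, 48]
  30 vs larger child 48 at index 6, swap → [56, 47, 48, 45, 46, 4, 30]
insert 31:
  append 31 at index 7 → [56, 47, 48, 45, 46, 4, 30, 31] (no swap needed)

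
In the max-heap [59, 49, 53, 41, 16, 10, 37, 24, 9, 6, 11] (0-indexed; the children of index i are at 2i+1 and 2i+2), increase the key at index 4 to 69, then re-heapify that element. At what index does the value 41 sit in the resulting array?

3

set index 4 from 16 to 69 → [59, 49, 53, 41, 69, 10, 37, 24, 9, 6, 11]
69 > parent 49 at index 1, swap → [59, 69, 53, 41, 49, 10, 37, 24, 9, 6, 11]
69 > parent 59 at index 0, swap → [69, 59, 53, 41, 49, 10, 37, 24, 9, 6, 11]
resulting array: [69, 59, 53, 41, 49, 10, 37, 24, 9, 6, 11]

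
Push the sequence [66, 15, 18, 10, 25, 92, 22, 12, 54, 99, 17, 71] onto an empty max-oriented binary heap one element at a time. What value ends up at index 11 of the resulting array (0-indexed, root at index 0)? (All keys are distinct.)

Insert 66:
  append 66 at index 0 → [66] (no swap needed)
Insert 15:
  append 15 at index 1 → [66, 15] (no swap needed)
Insert 18:
  append 18 at index 2 → [66, 15, 18] (no swap needed)
Insert 10:
  append 10 at index 3 → [66, 15, 18, 10] (no swap needed)
Insert 25:
  append 25 at index 4 → [66, 15, 18, 10, 25]
  25 > parent 15 at index 1, swap → [66, 25, 18, 10, 15]
Insert 92:
  append 92 at index 5 → [66, 25, 18, 10, 15, 92]
  92 > parent 18 at index 2, swap → [66, 25, 92, 10, 15, 18]
  92 > parent 66 at index 0, swap → [92, 25, 66, 10, 15, 18]
Insert 22:
  append 22 at index 6 → [92, 25, 66, 10, 15, 18, 22] (no swap needed)
Insert 12:
  append 12 at index 7 → [92, 25, 66, 10, 15, 18, 22, 12]
  12 > parent 10 at index 3, swap → [92, 25, 66, 12, 15, 18, 22, 10]
Insert 54:
  append 54 at index 8 → [92, 25, 66, 12, 15, 18, 22, 10, 54]
  54 > parent 12 at index 3, swap → [92, 25, 66, 54, 15, 18, 22, 10, 12]
  54 > parent 25 at index 1, swap → [92, 54, 66, 25, 15, 18, 22, 10, 12]
Insert 99:
  append 99 at index 9 → [92, 54, 66, 25, 15, 18, 22, 10, 12, 99]
  99 > parent 15 at index 4, swap → [92, 54, 66, 25, 99, 18, 22, 10, 12, 15]
  99 > parent 54 at index 1, swap → [92, 99, 66, 25, 54, 18, 22, 10, 12, 15]
  99 > parent 92 at index 0, swap → [99, 92, 66, 25, 54, 18, 22, 10, 12, 15]
Insert 17:
  append 17 at index 10 → [99, 92, 66, 25, 54, 18, 22, 10, 12, 15, 17] (no swap needed)
Insert 71:
  append 71 at index 11 → [99, 92, 66, 25, 54, 18, 22, 10, 12, 15, 17, 71]
  71 > parent 18 at index 5, swap → [99, 92, 66, 25, 54, 71, 22, 10, 12, 15, 17, 18]
  71 > parent 66 at index 2, swap → [99, 92, 71, 25, 54, 66, 22, 10, 12, 15, 17, 18]
resulting array: [99, 92, 71, 25, 54, 66, 22, 10, 12, 15, 17, 18]

18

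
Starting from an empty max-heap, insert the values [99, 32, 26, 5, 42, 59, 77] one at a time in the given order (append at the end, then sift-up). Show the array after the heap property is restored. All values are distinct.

Insert 99:
  append 99 at index 0 → [99] (no swap needed)
Insert 32:
  append 32 at index 1 → [99, 32] (no swap needed)
Insert 26:
  append 26 at index 2 → [99, 32, 26] (no swap needed)
Insert 5:
  append 5 at index 3 → [99, 32, 26, 5] (no swap needed)
Insert 42:
  append 42 at index 4 → [99, 32, 26, 5, 42]
  42 > parent 32 at index 1, swap → [99, 42, 26, 5, 32]
Insert 59:
  append 59 at index 5 → [99, 42, 26, 5, 32, 59]
  59 > parent 26 at index 2, swap → [99, 42, 59, 5, 32, 26]
Insert 77:
  append 77 at index 6 → [99, 42, 59, 5, 32, 26, 77]
  77 > parent 59 at index 2, swap → [99, 42, 77, 5, 32, 26, 59]

[99, 42, 77, 5, 32, 26, 59]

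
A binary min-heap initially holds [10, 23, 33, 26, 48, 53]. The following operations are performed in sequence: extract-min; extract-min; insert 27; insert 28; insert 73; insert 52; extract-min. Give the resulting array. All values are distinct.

extract-min → returns 10:
  remove root 10; move last element 53 to root → [53, 23, 33, 26, 48]
  53 vs smaller child 23 at index 1, swap → [23, 53, 33, 26, 48]
  53 vs smaller child 26 at index 3, swap → [23, 26, 33, 53, 48]
extract-min → returns 23:
  remove root 23; move last element 48 to root → [48, 26, 33, 53]
  48 vs smaller child 26 at index 1, swap → [26, 48, 33, 53]
insert 27:
  append 27 at index 4 → [26, 48, 33, 53, 27]
  27 < parent 48 at index 1, swap → [26, 27, 33, 53, 48]
insert 28:
  append 28 at index 5 → [26, 27, 33, 53, 48, 28]
  28 < parent 33 at index 2, swap → [26, 27, 28, 53, 48, 33]
insert 73:
  append 73 at index 6 → [26, 27, 28, 53, 48, 33, 73] (no swap needed)
insert 52:
  append 52 at index 7 → [26, 27, 28, 53, 48, 33, 73, 52]
  52 < parent 53 at index 3, swap → [26, 27, 28, 52, 48, 33, 73, 53]
extract-min → returns 26:
  remove root 26; move last element 53 to root → [53, 27, 28, 52, 48, 33, 73]
  53 vs smaller child 27 at index 1, swap → [27, 53, 28, 52, 48, 33, 73]
  53 vs smaller child 48 at index 4, swap → [27, 48, 28, 52, 53, 33, 73]

[27, 48, 28, 52, 53, 33, 73]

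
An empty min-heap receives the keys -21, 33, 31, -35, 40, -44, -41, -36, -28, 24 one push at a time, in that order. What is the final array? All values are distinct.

Insert -21:
  append -21 at index 0 → [-21] (no swap needed)
Insert 33:
  append 33 at index 1 → [-21, 33] (no swap needed)
Insert 31:
  append 31 at index 2 → [-21, 33, 31] (no swap needed)
Insert -35:
  append -35 at index 3 → [-21, 33, 31, -35]
  -35 < parent 33 at index 1, swap → [-21, -35, 31, 33]
  -35 < parent -21 at index 0, swap → [-35, -21, 31, 33]
Insert 40:
  append 40 at index 4 → [-35, -21, 31, 33, 40] (no swap needed)
Insert -44:
  append -44 at index 5 → [-35, -21, 31, 33, 40, -44]
  -44 < parent 31 at index 2, swap → [-35, -21, -44, 33, 40, 31]
  -44 < parent -35 at index 0, swap → [-44, -21, -35, 33, 40, 31]
Insert -41:
  append -41 at index 6 → [-44, -21, -35, 33, 40, 31, -41]
  -41 < parent -35 at index 2, swap → [-44, -21, -41, 33, 40, 31, -35]
Insert -36:
  append -36 at index 7 → [-44, -21, -41, 33, 40, 31, -35, -36]
  -36 < parent 33 at index 3, swap → [-44, -21, -41, -36, 40, 31, -35, 33]
  -36 < parent -21 at index 1, swap → [-44, -36, -41, -21, 40, 31, -35, 33]
Insert -28:
  append -28 at index 8 → [-44, -36, -41, -21, 40, 31, -35, 33, -28]
  -28 < parent -21 at index 3, swap → [-44, -36, -41, -28, 40, 31, -35, 33, -21]
Insert 24:
  append 24 at index 9 → [-44, -36, -41, -28, 40, 31, -35, 33, -21, 24]
  24 < parent 40 at index 4, swap → [-44, -36, -41, -28, 24, 31, -35, 33, -21, 40]

[-44, -36, -41, -28, 24, 31, -35, 33, -21, 40]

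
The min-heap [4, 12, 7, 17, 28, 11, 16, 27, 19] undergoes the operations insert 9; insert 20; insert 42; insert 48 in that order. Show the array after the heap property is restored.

insert 9:
  append 9 at index 9 → [4, 12, 7, 17, 28, 11, 16, 27, 19, 9]
  9 < parent 28 at index 4, swap → [4, 12, 7, 17, 9, 11, 16, 27, 19, 28]
  9 < parent 12 at index 1, swap → [4, 9, 7, 17, 12, 11, 16, 27, 19, 28]
insert 20:
  append 20 at index 10 → [4, 9, 7, 17, 12, 11, 16, 27, 19, 28, 20] (no swap needed)
insert 42:
  append 42 at index 11 → [4, 9, 7, 17, 12, 11, 16, 27, 19, 28, 20, 42] (no swap needed)
insert 48:
  append 48 at index 12 → [4, 9, 7, 17, 12, 11, 16, 27, 19, 28, 20, 42, 48] (no swap needed)

[4, 9, 7, 17, 12, 11, 16, 27, 19, 28, 20, 42, 48]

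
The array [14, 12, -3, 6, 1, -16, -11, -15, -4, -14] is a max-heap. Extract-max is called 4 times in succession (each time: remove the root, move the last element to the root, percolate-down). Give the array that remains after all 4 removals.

extract-max #1 returns 14:
  remove root 14; move last element -14 to root → [-14, 12, -3, 6, 1, -16, -11, -15, -4]
  -14 vs larger child 12 at index 1, swap → [12, -14, -3, 6, 1, -16, -11, -15, -4]
  -14 vs larger child 6 at index 3, swap → [12, 6, -3, -14, 1, -16, -11, -15, -4]
  -14 vs larger child -4 at index 8, swap → [12, 6, -3, -4, 1, -16, -11, -15, -14]
extract-max #2 returns 12:
  remove root 12; move last element -14 to root → [-14, 6, -3, -4, 1, -16, -11, -15]
  -14 vs larger child 6 at index 1, swap → [6, -14, -3, -4, 1, -16, -11, -15]
  -14 vs larger child 1 at index 4, swap → [6, 1, -3, -4, -14, -16, -11, -15]
extract-max #3 returns 6:
  remove root 6; move last element -15 to root → [-15, 1, -3, -4, -14, -16, -11]
  -15 vs larger child 1 at index 1, swap → [1, -15, -3, -4, -14, -16, -11]
  -15 vs larger child -4 at index 3, swap → [1, -4, -3, -15, -14, -16, -11]
extract-max #4 returns 1:
  remove root 1; move last element -11 to root → [-11, -4, -3, -15, -14, -16]
  -11 vs larger child -3 at index 2, swap → [-3, -4, -11, -15, -14, -16]

[-3, -4, -11, -15, -14, -16]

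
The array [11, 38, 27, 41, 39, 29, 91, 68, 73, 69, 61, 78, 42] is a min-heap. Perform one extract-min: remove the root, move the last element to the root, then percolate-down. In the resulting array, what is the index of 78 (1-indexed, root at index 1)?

12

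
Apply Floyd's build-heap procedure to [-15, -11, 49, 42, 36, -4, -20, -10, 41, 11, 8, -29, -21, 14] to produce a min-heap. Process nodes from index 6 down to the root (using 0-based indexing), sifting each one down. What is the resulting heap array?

[-29, -11, -21, -10, 8, -15, -20, 42, 41, 11, 36, -4, 49, 14]

sift down from index 6: already satisfies heap property
sift down from index 5:
  -4 vs smaller child -29 at index 11, swap → [-15, -11, 49, 42, 36, -29, -20, -10, 41, 11, 8, -4, -21, 14]
sift down from index 4:
  36 vs smaller child 8 at index 10, swap → [-15, -11, 49, 42, 8, -29, -20, -10, 41, 11, 36, -4, -21, 14]
sift down from index 3:
  42 vs smaller child -10 at index 7, swap → [-15, -11, 49, -10, 8, -29, -20, 42, 41, 11, 36, -4, -21, 14]
sift down from index 2:
  49 vs smaller child -29 at index 5, swap → [-15, -11, -29, -10, 8, 49, -20, 42, 41, 11, 36, -4, -21, 14]
  49 vs smaller child -21 at index 12, swap → [-15, -11, -29, -10, 8, -21, -20, 42, 41, 11, 36, -4, 49, 14]
sift down from index 1: already satisfies heap property
sift down from index 0:
  -15 vs smaller child -29 at index 2, swap → [-29, -11, -15, -10, 8, -21, -20, 42, 41, 11, 36, -4, 49, 14]
  -15 vs smaller child -21 at index 5, swap → [-29, -11, -21, -10, 8, -15, -20, 42, 41, 11, 36, -4, 49, 14]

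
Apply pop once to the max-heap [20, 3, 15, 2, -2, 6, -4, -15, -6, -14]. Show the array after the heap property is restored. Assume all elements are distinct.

remove root 20; move last element -14 to root → [-14, 3, 15, 2, -2, 6, -4, -15, -6]
-14 vs larger child 15 at index 2, swap → [15, 3, -14, 2, -2, 6, -4, -15, -6]
-14 vs larger child 6 at index 5, swap → [15, 3, 6, 2, -2, -14, -4, -15, -6]

[15, 3, 6, 2, -2, -14, -4, -15, -6]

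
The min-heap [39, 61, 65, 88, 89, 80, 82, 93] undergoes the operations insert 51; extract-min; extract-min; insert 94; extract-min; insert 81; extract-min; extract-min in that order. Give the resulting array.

[81, 88, 82, 93, 89, 94]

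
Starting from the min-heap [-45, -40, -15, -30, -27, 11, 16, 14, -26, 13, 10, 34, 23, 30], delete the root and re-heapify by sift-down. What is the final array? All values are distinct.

remove root -45; move last element 30 to root → [30, -40, -15, -30, -27, 11, 16, 14, -26, 13, 10, 34, 23]
30 vs smaller child -40 at index 1, swap → [-40, 30, -15, -30, -27, 11, 16, 14, -26, 13, 10, 34, 23]
30 vs smaller child -30 at index 3, swap → [-40, -30, -15, 30, -27, 11, 16, 14, -26, 13, 10, 34, 23]
30 vs smaller child -26 at index 8, swap → [-40, -30, -15, -26, -27, 11, 16, 14, 30, 13, 10, 34, 23]

[-40, -30, -15, -26, -27, 11, 16, 14, 30, 13, 10, 34, 23]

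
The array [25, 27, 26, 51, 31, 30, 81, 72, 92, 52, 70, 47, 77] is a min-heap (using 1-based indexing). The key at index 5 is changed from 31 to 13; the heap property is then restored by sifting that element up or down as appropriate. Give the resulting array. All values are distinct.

set index 5 from 31 to 13 → [25, 27, 26, 51, 13, 30, 81, 72, 92, 52, 70, 47, 77]
13 < parent 27 at index 2, swap → [25, 13, 26, 51, 27, 30, 81, 72, 92, 52, 70, 47, 77]
13 < parent 25 at index 1, swap → [13, 25, 26, 51, 27, 30, 81, 72, 92, 52, 70, 47, 77]

[13, 25, 26, 51, 27, 30, 81, 72, 92, 52, 70, 47, 77]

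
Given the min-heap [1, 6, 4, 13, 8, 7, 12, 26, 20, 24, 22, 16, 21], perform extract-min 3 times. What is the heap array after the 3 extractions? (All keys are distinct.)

[7, 8, 12, 13, 21, 16, 22, 26, 20, 24]

extract-min #1 returns 1:
  remove root 1; move last element 21 to root → [21, 6, 4, 13, 8, 7, 12, 26, 20, 24, 22, 16]
  21 vs smaller child 4 at index 2, swap → [4, 6, 21, 13, 8, 7, 12, 26, 20, 24, 22, 16]
  21 vs smaller child 7 at index 5, swap → [4, 6, 7, 13, 8, 21, 12, 26, 20, 24, 22, 16]
  21 vs only child 16 at index 11, swap → [4, 6, 7, 13, 8, 16, 12, 26, 20, 24, 22, 21]
extract-min #2 returns 4:
  remove root 4; move last element 21 to root → [21, 6, 7, 13, 8, 16, 12, 26, 20, 24, 22]
  21 vs smaller child 6 at index 1, swap → [6, 21, 7, 13, 8, 16, 12, 26, 20, 24, 22]
  21 vs smaller child 8 at index 4, swap → [6, 8, 7, 13, 21, 16, 12, 26, 20, 24, 22]
extract-min #3 returns 6:
  remove root 6; move last element 22 to root → [22, 8, 7, 13, 21, 16, 12, 26, 20, 24]
  22 vs smaller child 7 at index 2, swap → [7, 8, 22, 13, 21, 16, 12, 26, 20, 24]
  22 vs smaller child 12 at index 6, swap → [7, 8, 12, 13, 21, 16, 22, 26, 20, 24]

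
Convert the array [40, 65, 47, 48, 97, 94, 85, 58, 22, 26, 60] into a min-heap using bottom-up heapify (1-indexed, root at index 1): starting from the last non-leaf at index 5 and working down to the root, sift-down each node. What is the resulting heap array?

[22, 26, 47, 48, 40, 94, 85, 58, 65, 97, 60]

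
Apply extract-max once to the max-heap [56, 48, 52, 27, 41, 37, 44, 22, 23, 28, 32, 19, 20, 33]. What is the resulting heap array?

[52, 48, 44, 27, 41, 37, 33, 22, 23, 28, 32, 19, 20]

remove root 56; move last element 33 to root → [33, 48, 52, 27, 41, 37, 44, 22, 23, 28, 32, 19, 20]
33 vs larger child 52 at index 2, swap → [52, 48, 33, 27, 41, 37, 44, 22, 23, 28, 32, 19, 20]
33 vs larger child 44 at index 6, swap → [52, 48, 44, 27, 41, 37, 33, 22, 23, 28, 32, 19, 20]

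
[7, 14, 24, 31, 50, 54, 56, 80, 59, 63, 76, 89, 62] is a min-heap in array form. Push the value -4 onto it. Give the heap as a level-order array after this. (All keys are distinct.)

[-4, 14, 7, 31, 50, 54, 24, 80, 59, 63, 76, 89, 62, 56]

append -4 at index 13 → [7, 14, 24, 31, 50, 54, 56, 80, 59, 63, 76, 89, 62, -4]
-4 < parent 56 at index 6, swap → [7, 14, 24, 31, 50, 54, -4, 80, 59, 63, 76, 89, 62, 56]
-4 < parent 24 at index 2, swap → [7, 14, -4, 31, 50, 54, 24, 80, 59, 63, 76, 89, 62, 56]
-4 < parent 7 at index 0, swap → [-4, 14, 7, 31, 50, 54, 24, 80, 59, 63, 76, 89, 62, 56]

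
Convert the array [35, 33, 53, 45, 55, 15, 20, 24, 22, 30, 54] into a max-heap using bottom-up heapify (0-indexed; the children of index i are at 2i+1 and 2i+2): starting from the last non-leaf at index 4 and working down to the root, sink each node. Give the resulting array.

sift down from index 4: already satisfies heap property
sift down from index 3: already satisfies heap property
sift down from index 2: already satisfies heap property
sift down from index 1:
  33 vs larger child 55 at index 4, swap → [35, 55, 53, 45, 33, 15, 20, 24, 22, 30, 54]
  33 vs larger child 54 at index 10, swap → [35, 55, 53, 45, 54, 15, 20, 24, 22, 30, 33]
sift down from index 0:
  35 vs larger child 55 at index 1, swap → [55, 35, 53, 45, 54, 15, 20, 24, 22, 30, 33]
  35 vs larger child 54 at index 4, swap → [55, 54, 53, 45, 35, 15, 20, 24, 22, 30, 33]

[55, 54, 53, 45, 35, 15, 20, 24, 22, 30, 33]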